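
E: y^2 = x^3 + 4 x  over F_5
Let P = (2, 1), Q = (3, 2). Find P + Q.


P != Q, so use the chord formula.
s = (y2 - y1) / (x2 - x1) = (1) / (1) mod 5 = 1
x3 = s^2 - x1 - x2 mod 5 = 1^2 - 2 - 3 = 1
y3 = s (x1 - x3) - y1 mod 5 = 1 * (2 - 1) - 1 = 0

P + Q = (1, 0)


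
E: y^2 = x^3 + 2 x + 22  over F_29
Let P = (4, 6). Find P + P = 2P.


Doubling: s = (3 x1^2 + a) / (2 y1)
s = (3*4^2 + 2) / (2*6) mod 29 = 9
x3 = s^2 - 2 x1 mod 29 = 9^2 - 2*4 = 15
y3 = s (x1 - x3) - y1 mod 29 = 9 * (4 - 15) - 6 = 11

2P = (15, 11)


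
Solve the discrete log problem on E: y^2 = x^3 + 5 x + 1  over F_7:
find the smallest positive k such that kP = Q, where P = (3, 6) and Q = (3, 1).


Enumerate multiples of P until we hit Q = (3, 1):
  1P = (3, 6)
  2P = (5, 5)
  3P = (1, 0)
  4P = (5, 2)
  5P = (3, 1)
Match found at i = 5.

k = 5


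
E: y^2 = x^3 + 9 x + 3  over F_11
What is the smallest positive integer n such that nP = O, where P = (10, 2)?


Compute successive multiples of P until we hit O:
  1P = (10, 2)
  2P = (0, 6)
  3P = (6, 3)
  4P = (4, 2)
  5P = (8, 9)
  6P = (8, 2)
  7P = (4, 9)
  8P = (6, 8)
  ... (continuing to 11P)
  11P = O

ord(P) = 11


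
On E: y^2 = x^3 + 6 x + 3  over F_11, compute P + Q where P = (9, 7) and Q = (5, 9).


P != Q, so use the chord formula.
s = (y2 - y1) / (x2 - x1) = (2) / (7) mod 11 = 5
x3 = s^2 - x1 - x2 mod 11 = 5^2 - 9 - 5 = 0
y3 = s (x1 - x3) - y1 mod 11 = 5 * (9 - 0) - 7 = 5

P + Q = (0, 5)


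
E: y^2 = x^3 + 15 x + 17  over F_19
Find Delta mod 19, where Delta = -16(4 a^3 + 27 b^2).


4 a^3 + 27 b^2 = 4*15^3 + 27*17^2 = 13500 + 7803 = 21303
Delta = -16 * (21303) = -340848
Delta mod 19 = 12

Delta = 12 (mod 19)


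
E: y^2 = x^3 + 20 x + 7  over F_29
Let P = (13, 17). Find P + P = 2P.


Doubling: s = (3 x1^2 + a) / (2 y1)
s = (3*13^2 + 20) / (2*17) mod 29 = 1
x3 = s^2 - 2 x1 mod 29 = 1^2 - 2*13 = 4
y3 = s (x1 - x3) - y1 mod 29 = 1 * (13 - 4) - 17 = 21

2P = (4, 21)


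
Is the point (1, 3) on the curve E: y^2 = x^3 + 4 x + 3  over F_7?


Check whether y^2 = x^3 + 4 x + 3 (mod 7) for (x, y) = (1, 3).
LHS: y^2 = 3^2 mod 7 = 2
RHS: x^3 + 4 x + 3 = 1^3 + 4*1 + 3 mod 7 = 1
LHS != RHS

No, not on the curve


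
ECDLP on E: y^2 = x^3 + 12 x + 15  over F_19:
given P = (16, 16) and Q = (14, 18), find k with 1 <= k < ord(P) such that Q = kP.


Enumerate multiples of P until we hit Q = (14, 18):
  1P = (16, 16)
  2P = (15, 6)
  3P = (12, 5)
  4P = (14, 18)
Match found at i = 4.

k = 4


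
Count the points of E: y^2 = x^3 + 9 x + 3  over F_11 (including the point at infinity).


For each x in F_11, count y with y^2 = x^3 + 9 x + 3 mod 11:
  x = 0: RHS = 3, y in [5, 6]  -> 2 point(s)
  x = 4: RHS = 4, y in [2, 9]  -> 2 point(s)
  x = 6: RHS = 9, y in [3, 8]  -> 2 point(s)
  x = 8: RHS = 4, y in [2, 9]  -> 2 point(s)
  x = 10: RHS = 4, y in [2, 9]  -> 2 point(s)
Affine points: 10. Add the point at infinity: total = 11.

#E(F_11) = 11


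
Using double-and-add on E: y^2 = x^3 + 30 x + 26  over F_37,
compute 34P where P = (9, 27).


k = 34 = 100010_2 (binary, LSB first: 010001)
Double-and-add from P = (9, 27):
  bit 0 = 0: acc unchanged = O
  bit 1 = 1: acc = O + (28, 27) = (28, 27)
  bit 2 = 0: acc unchanged = (28, 27)
  bit 3 = 0: acc unchanged = (28, 27)
  bit 4 = 0: acc unchanged = (28, 27)
  bit 5 = 1: acc = (28, 27) + (27, 24) = (28, 10)

34P = (28, 10)


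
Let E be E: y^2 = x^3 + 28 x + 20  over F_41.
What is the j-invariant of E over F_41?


Delta = -16(4 a^3 + 27 b^2) mod 41 = 34
-1728 * (4 a)^3 = -1728 * (4*28)^3 mod 41 = 32
j = 32 * 34^(-1) mod 41 = 13

j = 13 (mod 41)


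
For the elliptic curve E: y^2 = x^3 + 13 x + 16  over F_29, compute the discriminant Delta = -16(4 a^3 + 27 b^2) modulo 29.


4 a^3 + 27 b^2 = 4*13^3 + 27*16^2 = 8788 + 6912 = 15700
Delta = -16 * (15700) = -251200
Delta mod 29 = 27

Delta = 27 (mod 29)


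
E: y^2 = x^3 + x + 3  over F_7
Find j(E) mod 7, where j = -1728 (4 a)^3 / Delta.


Delta = -16(4 a^3 + 27 b^2) mod 7 = 3
-1728 * (4 a)^3 = -1728 * (4*1)^3 mod 7 = 1
j = 1 * 3^(-1) mod 7 = 5

j = 5 (mod 7)


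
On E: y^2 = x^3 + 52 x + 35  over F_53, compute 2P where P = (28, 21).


Doubling: s = (3 x1^2 + a) / (2 y1)
s = (3*28^2 + 52) / (2*21) mod 53 = 32
x3 = s^2 - 2 x1 mod 53 = 32^2 - 2*28 = 14
y3 = s (x1 - x3) - y1 mod 53 = 32 * (28 - 14) - 21 = 3

2P = (14, 3)


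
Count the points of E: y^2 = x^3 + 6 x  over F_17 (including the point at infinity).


For each x in F_17, count y with y^2 = x^3 + 6 x + 0 mod 17:
  x = 0: RHS = 0, y in [0]  -> 1 point(s)
  x = 5: RHS = 2, y in [6, 11]  -> 2 point(s)
  x = 8: RHS = 16, y in [4, 13]  -> 2 point(s)
  x = 9: RHS = 1, y in [1, 16]  -> 2 point(s)
  x = 12: RHS = 15, y in [7, 10]  -> 2 point(s)
Affine points: 9. Add the point at infinity: total = 10.

#E(F_17) = 10


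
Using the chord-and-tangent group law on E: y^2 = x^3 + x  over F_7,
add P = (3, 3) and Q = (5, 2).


P != Q, so use the chord formula.
s = (y2 - y1) / (x2 - x1) = (6) / (2) mod 7 = 3
x3 = s^2 - x1 - x2 mod 7 = 3^2 - 3 - 5 = 1
y3 = s (x1 - x3) - y1 mod 7 = 3 * (3 - 1) - 3 = 3

P + Q = (1, 3)


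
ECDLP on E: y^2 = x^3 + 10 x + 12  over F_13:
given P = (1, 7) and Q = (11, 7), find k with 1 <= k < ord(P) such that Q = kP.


Enumerate multiples of P until we hit Q = (11, 7):
  1P = (1, 7)
  2P = (11, 6)
  3P = (4, 5)
  4P = (7, 10)
  5P = (2, 12)
  6P = (9, 5)
  7P = (12, 12)
  8P = (3, 11)
  9P = (0, 8)
  10P = (0, 5)
  11P = (3, 2)
  12P = (12, 1)
  13P = (9, 8)
  14P = (2, 1)
  15P = (7, 3)
  16P = (4, 8)
  17P = (11, 7)
Match found at i = 17.

k = 17


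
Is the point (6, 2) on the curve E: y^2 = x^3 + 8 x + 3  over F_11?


Check whether y^2 = x^3 + 8 x + 3 (mod 11) for (x, y) = (6, 2).
LHS: y^2 = 2^2 mod 11 = 4
RHS: x^3 + 8 x + 3 = 6^3 + 8*6 + 3 mod 11 = 3
LHS != RHS

No, not on the curve


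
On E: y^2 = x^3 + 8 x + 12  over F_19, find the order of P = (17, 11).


Compute successive multiples of P until we hit O:
  1P = (17, 11)
  2P = (2, 13)
  3P = (5, 14)
  4P = (3, 14)
  5P = (10, 16)
  6P = (15, 12)
  7P = (11, 5)
  8P = (11, 14)
  ... (continuing to 15P)
  15P = O

ord(P) = 15


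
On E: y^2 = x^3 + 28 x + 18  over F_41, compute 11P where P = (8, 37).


k = 11 = 1011_2 (binary, LSB first: 1101)
Double-and-add from P = (8, 37):
  bit 0 = 1: acc = O + (8, 37) = (8, 37)
  bit 1 = 1: acc = (8, 37) + (33, 15) = (32, 12)
  bit 2 = 0: acc unchanged = (32, 12)
  bit 3 = 1: acc = (32, 12) + (25, 36) = (15, 0)

11P = (15, 0)


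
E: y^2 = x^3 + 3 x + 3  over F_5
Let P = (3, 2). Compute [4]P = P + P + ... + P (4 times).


k = 4 = 100_2 (binary, LSB first: 001)
Double-and-add from P = (3, 2):
  bit 0 = 0: acc unchanged = O
  bit 1 = 0: acc unchanged = O
  bit 2 = 1: acc = O + (3, 3) = (3, 3)

4P = (3, 3)


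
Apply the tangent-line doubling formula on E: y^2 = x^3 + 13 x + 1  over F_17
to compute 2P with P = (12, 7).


Doubling: s = (3 x1^2 + a) / (2 y1)
s = (3*12^2 + 13) / (2*7) mod 17 = 16
x3 = s^2 - 2 x1 mod 17 = 16^2 - 2*12 = 11
y3 = s (x1 - x3) - y1 mod 17 = 16 * (12 - 11) - 7 = 9

2P = (11, 9)


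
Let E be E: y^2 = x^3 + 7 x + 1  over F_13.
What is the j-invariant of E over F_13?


Delta = -16(4 a^3 + 27 b^2) mod 13 = 2
-1728 * (4 a)^3 = -1728 * (4*7)^3 mod 13 = 8
j = 8 * 2^(-1) mod 13 = 4

j = 4 (mod 13)


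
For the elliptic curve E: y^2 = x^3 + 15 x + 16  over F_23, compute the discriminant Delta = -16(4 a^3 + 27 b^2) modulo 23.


4 a^3 + 27 b^2 = 4*15^3 + 27*16^2 = 13500 + 6912 = 20412
Delta = -16 * (20412) = -326592
Delta mod 23 = 8

Delta = 8 (mod 23)


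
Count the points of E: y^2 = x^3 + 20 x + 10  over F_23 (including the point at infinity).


For each x in F_23, count y with y^2 = x^3 + 20 x + 10 mod 23:
  x = 1: RHS = 8, y in [10, 13]  -> 2 point(s)
  x = 2: RHS = 12, y in [9, 14]  -> 2 point(s)
  x = 4: RHS = 16, y in [4, 19]  -> 2 point(s)
  x = 6: RHS = 1, y in [1, 22]  -> 2 point(s)
  x = 12: RHS = 0, y in [0]  -> 1 point(s)
  x = 13: RHS = 6, y in [11, 12]  -> 2 point(s)
  x = 19: RHS = 4, y in [2, 21]  -> 2 point(s)
  x = 21: RHS = 8, y in [10, 13]  -> 2 point(s)
  x = 22: RHS = 12, y in [9, 14]  -> 2 point(s)
Affine points: 17. Add the point at infinity: total = 18.

#E(F_23) = 18


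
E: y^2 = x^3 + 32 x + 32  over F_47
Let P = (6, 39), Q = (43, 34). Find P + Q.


P != Q, so use the chord formula.
s = (y2 - y1) / (x2 - x1) = (42) / (37) mod 47 = 24
x3 = s^2 - x1 - x2 mod 47 = 24^2 - 6 - 43 = 10
y3 = s (x1 - x3) - y1 mod 47 = 24 * (6 - 10) - 39 = 6

P + Q = (10, 6)


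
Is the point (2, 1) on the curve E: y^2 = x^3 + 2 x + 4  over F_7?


Check whether y^2 = x^3 + 2 x + 4 (mod 7) for (x, y) = (2, 1).
LHS: y^2 = 1^2 mod 7 = 1
RHS: x^3 + 2 x + 4 = 2^3 + 2*2 + 4 mod 7 = 2
LHS != RHS

No, not on the curve


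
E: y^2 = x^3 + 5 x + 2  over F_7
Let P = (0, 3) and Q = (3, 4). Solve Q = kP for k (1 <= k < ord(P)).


Enumerate multiples of P until we hit Q = (3, 4):
  1P = (0, 3)
  2P = (4, 3)
  3P = (3, 4)
Match found at i = 3.

k = 3


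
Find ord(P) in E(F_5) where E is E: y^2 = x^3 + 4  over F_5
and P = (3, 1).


Compute successive multiples of P until we hit O:
  1P = (3, 1)
  2P = (0, 2)
  3P = (1, 0)
  4P = (0, 3)
  5P = (3, 4)
  6P = O

ord(P) = 6


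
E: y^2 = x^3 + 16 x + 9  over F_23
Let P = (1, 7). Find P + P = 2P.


Doubling: s = (3 x1^2 + a) / (2 y1)
s = (3*1^2 + 16) / (2*7) mod 23 = 3
x3 = s^2 - 2 x1 mod 23 = 3^2 - 2*1 = 7
y3 = s (x1 - x3) - y1 mod 23 = 3 * (1 - 7) - 7 = 21

2P = (7, 21)


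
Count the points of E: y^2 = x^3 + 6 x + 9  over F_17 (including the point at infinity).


For each x in F_17, count y with y^2 = x^3 + 6 x + 9 mod 17:
  x = 0: RHS = 9, y in [3, 14]  -> 2 point(s)
  x = 1: RHS = 16, y in [4, 13]  -> 2 point(s)
  x = 8: RHS = 8, y in [5, 12]  -> 2 point(s)
  x = 10: RHS = 15, y in [7, 10]  -> 2 point(s)
  x = 14: RHS = 15, y in [7, 10]  -> 2 point(s)
  x = 16: RHS = 2, y in [6, 11]  -> 2 point(s)
Affine points: 12. Add the point at infinity: total = 13.

#E(F_17) = 13


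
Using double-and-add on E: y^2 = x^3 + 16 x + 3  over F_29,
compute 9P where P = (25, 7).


k = 9 = 1001_2 (binary, LSB first: 1001)
Double-and-add from P = (25, 7):
  bit 0 = 1: acc = O + (25, 7) = (25, 7)
  bit 1 = 0: acc unchanged = (25, 7)
  bit 2 = 0: acc unchanged = (25, 7)
  bit 3 = 1: acc = (25, 7) + (13, 1) = (13, 28)

9P = (13, 28)


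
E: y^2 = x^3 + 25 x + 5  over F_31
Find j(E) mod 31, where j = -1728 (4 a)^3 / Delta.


Delta = -16(4 a^3 + 27 b^2) mod 31 = 17
-1728 * (4 a)^3 = -1728 * (4*25)^3 mod 31 = 16
j = 16 * 17^(-1) mod 31 = 21

j = 21 (mod 31)


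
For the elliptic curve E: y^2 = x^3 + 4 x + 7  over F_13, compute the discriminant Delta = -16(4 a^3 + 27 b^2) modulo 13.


4 a^3 + 27 b^2 = 4*4^3 + 27*7^2 = 256 + 1323 = 1579
Delta = -16 * (1579) = -25264
Delta mod 13 = 8

Delta = 8 (mod 13)


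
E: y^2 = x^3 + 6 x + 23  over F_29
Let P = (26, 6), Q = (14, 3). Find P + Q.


P != Q, so use the chord formula.
s = (y2 - y1) / (x2 - x1) = (26) / (17) mod 29 = 22
x3 = s^2 - x1 - x2 mod 29 = 22^2 - 26 - 14 = 9
y3 = s (x1 - x3) - y1 mod 29 = 22 * (26 - 9) - 6 = 20

P + Q = (9, 20)


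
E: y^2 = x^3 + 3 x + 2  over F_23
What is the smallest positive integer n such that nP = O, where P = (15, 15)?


Compute successive multiples of P until we hit O:
  1P = (15, 15)
  2P = (18, 0)
  3P = (15, 8)
  4P = O

ord(P) = 4


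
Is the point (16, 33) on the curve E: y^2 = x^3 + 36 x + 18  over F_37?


Check whether y^2 = x^3 + 36 x + 18 (mod 37) for (x, y) = (16, 33).
LHS: y^2 = 33^2 mod 37 = 16
RHS: x^3 + 36 x + 18 = 16^3 + 36*16 + 18 mod 37 = 28
LHS != RHS

No, not on the curve


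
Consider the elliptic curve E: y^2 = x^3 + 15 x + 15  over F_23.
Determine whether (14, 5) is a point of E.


Check whether y^2 = x^3 + 15 x + 15 (mod 23) for (x, y) = (14, 5).
LHS: y^2 = 5^2 mod 23 = 2
RHS: x^3 + 15 x + 15 = 14^3 + 15*14 + 15 mod 23 = 2
LHS = RHS

Yes, on the curve


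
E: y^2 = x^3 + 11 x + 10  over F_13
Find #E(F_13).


For each x in F_13, count y with y^2 = x^3 + 11 x + 10 mod 13:
  x = 0: RHS = 10, y in [6, 7]  -> 2 point(s)
  x = 1: RHS = 9, y in [3, 10]  -> 2 point(s)
  x = 2: RHS = 1, y in [1, 12]  -> 2 point(s)
  x = 4: RHS = 1, y in [1, 12]  -> 2 point(s)
  x = 7: RHS = 1, y in [1, 12]  -> 2 point(s)
  x = 8: RHS = 12, y in [5, 8]  -> 2 point(s)
Affine points: 12. Add the point at infinity: total = 13.

#E(F_13) = 13


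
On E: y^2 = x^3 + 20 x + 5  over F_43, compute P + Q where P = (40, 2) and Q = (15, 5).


P != Q, so use the chord formula.
s = (y2 - y1) / (x2 - x1) = (3) / (18) mod 43 = 36
x3 = s^2 - x1 - x2 mod 43 = 36^2 - 40 - 15 = 37
y3 = s (x1 - x3) - y1 mod 43 = 36 * (40 - 37) - 2 = 20

P + Q = (37, 20)


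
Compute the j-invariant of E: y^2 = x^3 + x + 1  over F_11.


Delta = -16(4 a^3 + 27 b^2) mod 11 = 10
-1728 * (4 a)^3 = -1728 * (4*1)^3 mod 11 = 2
j = 2 * 10^(-1) mod 11 = 9

j = 9 (mod 11)


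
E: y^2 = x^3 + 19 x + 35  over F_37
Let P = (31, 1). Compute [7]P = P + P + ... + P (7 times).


k = 7 = 111_2 (binary, LSB first: 111)
Double-and-add from P = (31, 1):
  bit 0 = 1: acc = O + (31, 1) = (31, 1)
  bit 1 = 1: acc = (31, 1) + (2, 9) = (5, 25)
  bit 2 = 1: acc = (5, 25) + (29, 0) = (31, 36)

7P = (31, 36)


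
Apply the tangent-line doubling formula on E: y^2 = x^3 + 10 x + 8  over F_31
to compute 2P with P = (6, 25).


Doubling: s = (3 x1^2 + a) / (2 y1)
s = (3*6^2 + 10) / (2*25) mod 31 = 16
x3 = s^2 - 2 x1 mod 31 = 16^2 - 2*6 = 27
y3 = s (x1 - x3) - y1 mod 31 = 16 * (6 - 27) - 25 = 11

2P = (27, 11)


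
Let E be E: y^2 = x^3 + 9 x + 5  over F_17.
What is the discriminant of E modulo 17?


4 a^3 + 27 b^2 = 4*9^3 + 27*5^2 = 2916 + 675 = 3591
Delta = -16 * (3591) = -57456
Delta mod 17 = 4

Delta = 4 (mod 17)


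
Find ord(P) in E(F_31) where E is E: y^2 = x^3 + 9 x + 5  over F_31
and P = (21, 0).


Compute successive multiples of P until we hit O:
  1P = (21, 0)
  2P = O

ord(P) = 2


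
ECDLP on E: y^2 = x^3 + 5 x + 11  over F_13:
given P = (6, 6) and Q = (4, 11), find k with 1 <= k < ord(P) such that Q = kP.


Enumerate multiples of P until we hit Q = (4, 11):
  1P = (6, 6)
  2P = (4, 2)
  3P = (7, 5)
  4P = (1, 2)
  5P = (3, 12)
  6P = (8, 11)
  7P = (2, 4)
  8P = (2, 9)
  9P = (8, 2)
  10P = (3, 1)
  11P = (1, 11)
  12P = (7, 8)
  13P = (4, 11)
Match found at i = 13.

k = 13


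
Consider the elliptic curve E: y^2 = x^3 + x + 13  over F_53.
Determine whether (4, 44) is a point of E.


Check whether y^2 = x^3 + 1 x + 13 (mod 53) for (x, y) = (4, 44).
LHS: y^2 = 44^2 mod 53 = 28
RHS: x^3 + 1 x + 13 = 4^3 + 1*4 + 13 mod 53 = 28
LHS = RHS

Yes, on the curve


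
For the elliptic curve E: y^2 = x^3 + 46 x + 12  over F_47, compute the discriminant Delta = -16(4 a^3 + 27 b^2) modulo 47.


4 a^3 + 27 b^2 = 4*46^3 + 27*12^2 = 389344 + 3888 = 393232
Delta = -16 * (393232) = -6291712
Delta mod 47 = 37

Delta = 37 (mod 47)


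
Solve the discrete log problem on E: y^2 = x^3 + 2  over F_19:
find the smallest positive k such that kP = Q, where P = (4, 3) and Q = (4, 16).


Enumerate multiples of P until we hit Q = (4, 16):
  1P = (4, 3)
  2P = (18, 18)
  3P = (6, 3)
  4P = (9, 16)
  5P = (12, 18)
  6P = (8, 18)
  7P = (8, 1)
  8P = (12, 1)
  9P = (9, 3)
  10P = (6, 16)
  11P = (18, 1)
  12P = (4, 16)
Match found at i = 12.

k = 12


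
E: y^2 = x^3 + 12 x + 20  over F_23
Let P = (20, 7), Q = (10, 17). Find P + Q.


P != Q, so use the chord formula.
s = (y2 - y1) / (x2 - x1) = (10) / (13) mod 23 = 22
x3 = s^2 - x1 - x2 mod 23 = 22^2 - 20 - 10 = 17
y3 = s (x1 - x3) - y1 mod 23 = 22 * (20 - 17) - 7 = 13

P + Q = (17, 13)


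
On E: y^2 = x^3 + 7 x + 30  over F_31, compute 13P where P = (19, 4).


k = 13 = 1101_2 (binary, LSB first: 1011)
Double-and-add from P = (19, 4):
  bit 0 = 1: acc = O + (19, 4) = (19, 4)
  bit 1 = 0: acc unchanged = (19, 4)
  bit 2 = 1: acc = (19, 4) + (3, 27) = (17, 28)
  bit 3 = 1: acc = (17, 28) + (14, 12) = (25, 12)

13P = (25, 12)


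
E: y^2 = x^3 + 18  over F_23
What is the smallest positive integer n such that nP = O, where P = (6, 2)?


Compute successive multiples of P until we hit O:
  1P = (6, 2)
  2P = (4, 6)
  3P = (17, 20)
  4P = (8, 1)
  5P = (15, 14)
  6P = (14, 18)
  7P = (7, 19)
  8P = (0, 8)
  ... (continuing to 24P)
  24P = O

ord(P) = 24


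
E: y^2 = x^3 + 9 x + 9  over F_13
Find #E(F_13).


For each x in F_13, count y with y^2 = x^3 + 9 x + 9 mod 13:
  x = 0: RHS = 9, y in [3, 10]  -> 2 point(s)
  x = 2: RHS = 9, y in [3, 10]  -> 2 point(s)
  x = 5: RHS = 10, y in [6, 7]  -> 2 point(s)
  x = 7: RHS = 12, y in [5, 8]  -> 2 point(s)
  x = 9: RHS = 0, y in [0]  -> 1 point(s)
  x = 11: RHS = 9, y in [3, 10]  -> 2 point(s)
  x = 12: RHS = 12, y in [5, 8]  -> 2 point(s)
Affine points: 13. Add the point at infinity: total = 14.

#E(F_13) = 14


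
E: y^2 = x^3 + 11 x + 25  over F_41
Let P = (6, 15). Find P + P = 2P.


Doubling: s = (3 x1^2 + a) / (2 y1)
s = (3*6^2 + 11) / (2*15) mod 41 = 19
x3 = s^2 - 2 x1 mod 41 = 19^2 - 2*6 = 21
y3 = s (x1 - x3) - y1 mod 41 = 19 * (6 - 21) - 15 = 28

2P = (21, 28)


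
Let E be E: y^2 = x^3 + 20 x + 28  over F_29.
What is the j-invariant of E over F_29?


Delta = -16(4 a^3 + 27 b^2) mod 29 = 27
-1728 * (4 a)^3 = -1728 * (4*20)^3 mod 29 = 2
j = 2 * 27^(-1) mod 29 = 28

j = 28 (mod 29)


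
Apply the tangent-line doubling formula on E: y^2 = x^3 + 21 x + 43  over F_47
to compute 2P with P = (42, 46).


Doubling: s = (3 x1^2 + a) / (2 y1)
s = (3*42^2 + 21) / (2*46) mod 47 = 46
x3 = s^2 - 2 x1 mod 47 = 46^2 - 2*42 = 11
y3 = s (x1 - x3) - y1 mod 47 = 46 * (42 - 11) - 46 = 17

2P = (11, 17)


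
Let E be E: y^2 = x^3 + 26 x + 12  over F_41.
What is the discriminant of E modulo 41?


4 a^3 + 27 b^2 = 4*26^3 + 27*12^2 = 70304 + 3888 = 74192
Delta = -16 * (74192) = -1187072
Delta mod 41 = 1

Delta = 1 (mod 41)


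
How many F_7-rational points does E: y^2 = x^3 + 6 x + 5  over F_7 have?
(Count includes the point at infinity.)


For each x in F_7, count y with y^2 = x^3 + 6 x + 5 mod 7:
  x = 2: RHS = 4, y in [2, 5]  -> 2 point(s)
  x = 3: RHS = 1, y in [1, 6]  -> 2 point(s)
  x = 4: RHS = 2, y in [3, 4]  -> 2 point(s)
Affine points: 6. Add the point at infinity: total = 7.

#E(F_7) = 7


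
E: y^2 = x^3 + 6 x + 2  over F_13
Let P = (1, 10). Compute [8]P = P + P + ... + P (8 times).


k = 8 = 1000_2 (binary, LSB first: 0001)
Double-and-add from P = (1, 10):
  bit 0 = 0: acc unchanged = O
  bit 1 = 0: acc unchanged = O
  bit 2 = 0: acc unchanged = O
  bit 3 = 1: acc = O + (8, 4) = (8, 4)

8P = (8, 4)


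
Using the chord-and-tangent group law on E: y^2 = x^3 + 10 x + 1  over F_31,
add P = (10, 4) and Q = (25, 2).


P != Q, so use the chord formula.
s = (y2 - y1) / (x2 - x1) = (29) / (15) mod 31 = 4
x3 = s^2 - x1 - x2 mod 31 = 4^2 - 10 - 25 = 12
y3 = s (x1 - x3) - y1 mod 31 = 4 * (10 - 12) - 4 = 19

P + Q = (12, 19)


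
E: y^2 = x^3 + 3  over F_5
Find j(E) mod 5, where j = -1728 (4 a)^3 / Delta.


Delta = -16(4 a^3 + 27 b^2) mod 5 = 2
-1728 * (4 a)^3 = -1728 * (4*0)^3 mod 5 = 0
j = 0 * 2^(-1) mod 5 = 0

j = 0 (mod 5)


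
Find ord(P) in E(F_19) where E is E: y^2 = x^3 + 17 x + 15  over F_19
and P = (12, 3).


Compute successive multiples of P until we hit O:
  1P = (12, 3)
  2P = (18, 4)
  3P = (17, 12)
  4P = (13, 18)
  5P = (10, 8)
  6P = (8, 6)
  7P = (15, 4)
  8P = (9, 17)
  ... (continuing to 22P)
  22P = O

ord(P) = 22


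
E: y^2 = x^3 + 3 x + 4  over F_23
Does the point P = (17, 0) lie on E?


Check whether y^2 = x^3 + 3 x + 4 (mod 23) for (x, y) = (17, 0).
LHS: y^2 = 0^2 mod 23 = 0
RHS: x^3 + 3 x + 4 = 17^3 + 3*17 + 4 mod 23 = 0
LHS = RHS

Yes, on the curve


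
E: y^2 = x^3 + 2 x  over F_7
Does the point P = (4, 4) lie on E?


Check whether y^2 = x^3 + 2 x + 0 (mod 7) for (x, y) = (4, 4).
LHS: y^2 = 4^2 mod 7 = 2
RHS: x^3 + 2 x + 0 = 4^3 + 2*4 + 0 mod 7 = 2
LHS = RHS

Yes, on the curve


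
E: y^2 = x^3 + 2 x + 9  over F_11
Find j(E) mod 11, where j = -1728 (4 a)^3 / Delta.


Delta = -16(4 a^3 + 27 b^2) mod 11 = 4
-1728 * (4 a)^3 = -1728 * (4*2)^3 mod 11 = 5
j = 5 * 4^(-1) mod 11 = 4

j = 4 (mod 11)


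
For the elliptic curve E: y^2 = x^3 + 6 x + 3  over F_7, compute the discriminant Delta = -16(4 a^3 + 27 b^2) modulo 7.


4 a^3 + 27 b^2 = 4*6^3 + 27*3^2 = 864 + 243 = 1107
Delta = -16 * (1107) = -17712
Delta mod 7 = 5

Delta = 5 (mod 7)


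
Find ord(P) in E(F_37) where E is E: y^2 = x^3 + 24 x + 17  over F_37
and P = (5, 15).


Compute successive multiples of P until we hit O:
  1P = (5, 15)
  2P = (2, 6)
  3P = (2, 31)
  4P = (5, 22)
  5P = O

ord(P) = 5


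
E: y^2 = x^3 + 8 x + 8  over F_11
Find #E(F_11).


For each x in F_11, count y with y^2 = x^3 + 8 x + 8 mod 11:
  x = 3: RHS = 4, y in [2, 9]  -> 2 point(s)
  x = 4: RHS = 5, y in [4, 7]  -> 2 point(s)
  x = 7: RHS = 0, y in [0]  -> 1 point(s)
  x = 8: RHS = 1, y in [1, 10]  -> 2 point(s)
Affine points: 7. Add the point at infinity: total = 8.

#E(F_11) = 8


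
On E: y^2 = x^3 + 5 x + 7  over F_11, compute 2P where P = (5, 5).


Doubling: s = (3 x1^2 + a) / (2 y1)
s = (3*5^2 + 5) / (2*5) mod 11 = 8
x3 = s^2 - 2 x1 mod 11 = 8^2 - 2*5 = 10
y3 = s (x1 - x3) - y1 mod 11 = 8 * (5 - 10) - 5 = 10

2P = (10, 10)


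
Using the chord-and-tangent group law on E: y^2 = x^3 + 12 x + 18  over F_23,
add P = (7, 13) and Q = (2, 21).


P != Q, so use the chord formula.
s = (y2 - y1) / (x2 - x1) = (8) / (18) mod 23 = 3
x3 = s^2 - x1 - x2 mod 23 = 3^2 - 7 - 2 = 0
y3 = s (x1 - x3) - y1 mod 23 = 3 * (7 - 0) - 13 = 8

P + Q = (0, 8)


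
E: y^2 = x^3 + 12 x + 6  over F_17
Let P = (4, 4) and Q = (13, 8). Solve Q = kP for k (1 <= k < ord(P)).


Enumerate multiples of P until we hit Q = (13, 8):
  1P = (4, 4)
  2P = (10, 2)
  3P = (5, 2)
  4P = (12, 12)
  5P = (2, 15)
  6P = (3, 16)
  7P = (1, 11)
  8P = (8, 11)
  9P = (7, 12)
  10P = (15, 12)
  11P = (13, 8)
Match found at i = 11.

k = 11


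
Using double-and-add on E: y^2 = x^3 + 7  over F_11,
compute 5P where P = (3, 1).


k = 5 = 101_2 (binary, LSB first: 101)
Double-and-add from P = (3, 1):
  bit 0 = 1: acc = O + (3, 1) = (3, 1)
  bit 1 = 0: acc unchanged = (3, 1)
  bit 2 = 1: acc = (3, 1) + (3, 1) = (3, 10)

5P = (3, 10)


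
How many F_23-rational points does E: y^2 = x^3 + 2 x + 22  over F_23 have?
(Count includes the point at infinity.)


For each x in F_23, count y with y^2 = x^3 + 2 x + 22 mod 23:
  x = 1: RHS = 2, y in [5, 18]  -> 2 point(s)
  x = 3: RHS = 9, y in [3, 20]  -> 2 point(s)
  x = 4: RHS = 2, y in [5, 18]  -> 2 point(s)
  x = 11: RHS = 18, y in [8, 15]  -> 2 point(s)
  x = 12: RHS = 3, y in [7, 16]  -> 2 point(s)
  x = 15: RHS = 0, y in [0]  -> 1 point(s)
  x = 17: RHS = 1, y in [1, 22]  -> 2 point(s)
  x = 18: RHS = 2, y in [5, 18]  -> 2 point(s)
  x = 20: RHS = 12, y in [9, 14]  -> 2 point(s)
Affine points: 17. Add the point at infinity: total = 18.

#E(F_23) = 18


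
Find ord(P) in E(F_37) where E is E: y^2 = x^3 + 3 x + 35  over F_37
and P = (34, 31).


Compute successive multiples of P until we hit O:
  1P = (34, 31)
  2P = (3, 21)
  3P = (11, 17)
  4P = (30, 2)
  5P = (14, 3)
  6P = (25, 26)
  7P = (8, 4)
  8P = (5, 29)
  ... (continuing to 17P)
  17P = O

ord(P) = 17


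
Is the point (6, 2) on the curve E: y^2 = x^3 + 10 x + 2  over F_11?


Check whether y^2 = x^3 + 10 x + 2 (mod 11) for (x, y) = (6, 2).
LHS: y^2 = 2^2 mod 11 = 4
RHS: x^3 + 10 x + 2 = 6^3 + 10*6 + 2 mod 11 = 3
LHS != RHS

No, not on the curve


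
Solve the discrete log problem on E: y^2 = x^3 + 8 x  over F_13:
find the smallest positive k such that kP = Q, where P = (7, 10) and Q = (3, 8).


Enumerate multiples of P until we hit Q = (3, 8):
  1P = (7, 10)
  2P = (3, 8)
Match found at i = 2.

k = 2


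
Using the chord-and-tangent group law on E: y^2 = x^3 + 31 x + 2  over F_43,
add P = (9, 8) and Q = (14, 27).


P != Q, so use the chord formula.
s = (y2 - y1) / (x2 - x1) = (19) / (5) mod 43 = 21
x3 = s^2 - x1 - x2 mod 43 = 21^2 - 9 - 14 = 31
y3 = s (x1 - x3) - y1 mod 43 = 21 * (9 - 31) - 8 = 3

P + Q = (31, 3)


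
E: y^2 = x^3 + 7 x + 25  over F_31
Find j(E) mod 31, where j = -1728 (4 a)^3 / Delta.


Delta = -16(4 a^3 + 27 b^2) mod 31 = 6
-1728 * (4 a)^3 = -1728 * (4*7)^3 mod 31 = 1
j = 1 * 6^(-1) mod 31 = 26

j = 26 (mod 31)


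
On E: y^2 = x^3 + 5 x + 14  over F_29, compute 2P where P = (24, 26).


Doubling: s = (3 x1^2 + a) / (2 y1)
s = (3*24^2 + 5) / (2*26) mod 29 = 6
x3 = s^2 - 2 x1 mod 29 = 6^2 - 2*24 = 17
y3 = s (x1 - x3) - y1 mod 29 = 6 * (24 - 17) - 26 = 16

2P = (17, 16)


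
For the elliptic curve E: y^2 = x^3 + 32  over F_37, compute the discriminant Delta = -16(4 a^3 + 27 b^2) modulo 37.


4 a^3 + 27 b^2 = 4*0^3 + 27*32^2 = 0 + 27648 = 27648
Delta = -16 * (27648) = -442368
Delta mod 37 = 4

Delta = 4 (mod 37)


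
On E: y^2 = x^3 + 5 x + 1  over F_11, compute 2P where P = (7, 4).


k = 2 = 10_2 (binary, LSB first: 01)
Double-and-add from P = (7, 4):
  bit 0 = 0: acc unchanged = O
  bit 1 = 1: acc = O + (6, 4) = (6, 4)

2P = (6, 4)


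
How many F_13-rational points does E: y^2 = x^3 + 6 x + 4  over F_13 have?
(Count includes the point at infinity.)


For each x in F_13, count y with y^2 = x^3 + 6 x + 4 mod 13:
  x = 0: RHS = 4, y in [2, 11]  -> 2 point(s)
  x = 3: RHS = 10, y in [6, 7]  -> 2 point(s)
  x = 4: RHS = 1, y in [1, 12]  -> 2 point(s)
  x = 5: RHS = 3, y in [4, 9]  -> 2 point(s)
  x = 6: RHS = 9, y in [3, 10]  -> 2 point(s)
  x = 7: RHS = 12, y in [5, 8]  -> 2 point(s)
  x = 11: RHS = 10, y in [6, 7]  -> 2 point(s)
  x = 12: RHS = 10, y in [6, 7]  -> 2 point(s)
Affine points: 16. Add the point at infinity: total = 17.

#E(F_13) = 17


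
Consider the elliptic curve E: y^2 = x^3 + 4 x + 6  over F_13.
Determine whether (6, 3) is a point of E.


Check whether y^2 = x^3 + 4 x + 6 (mod 13) for (x, y) = (6, 3).
LHS: y^2 = 3^2 mod 13 = 9
RHS: x^3 + 4 x + 6 = 6^3 + 4*6 + 6 mod 13 = 12
LHS != RHS

No, not on the curve


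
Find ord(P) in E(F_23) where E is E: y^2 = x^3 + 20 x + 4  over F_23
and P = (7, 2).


Compute successive multiples of P until we hit O:
  1P = (7, 2)
  2P = (17, 6)
  3P = (1, 5)
  4P = (21, 5)
  5P = (13, 0)
  6P = (21, 18)
  7P = (1, 18)
  8P = (17, 17)
  ... (continuing to 10P)
  10P = O

ord(P) = 10


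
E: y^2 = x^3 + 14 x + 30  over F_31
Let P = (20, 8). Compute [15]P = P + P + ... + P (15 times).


k = 15 = 1111_2 (binary, LSB first: 1111)
Double-and-add from P = (20, 8):
  bit 0 = 1: acc = O + (20, 8) = (20, 8)
  bit 1 = 1: acc = (20, 8) + (29, 26) = (17, 29)
  bit 2 = 1: acc = (17, 29) + (12, 29) = (2, 2)
  bit 3 = 1: acc = (2, 2) + (16, 14) = (15, 9)

15P = (15, 9)


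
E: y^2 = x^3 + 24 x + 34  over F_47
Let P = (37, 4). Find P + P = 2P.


Doubling: s = (3 x1^2 + a) / (2 y1)
s = (3*37^2 + 24) / (2*4) mod 47 = 17
x3 = s^2 - 2 x1 mod 47 = 17^2 - 2*37 = 27
y3 = s (x1 - x3) - y1 mod 47 = 17 * (37 - 27) - 4 = 25

2P = (27, 25)


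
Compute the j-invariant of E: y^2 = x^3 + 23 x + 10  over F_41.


Delta = -16(4 a^3 + 27 b^2) mod 41 = 39
-1728 * (4 a)^3 = -1728 * (4*23)^3 mod 41 = 27
j = 27 * 39^(-1) mod 41 = 7

j = 7 (mod 41)


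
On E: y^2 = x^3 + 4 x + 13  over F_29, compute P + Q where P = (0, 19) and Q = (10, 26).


P != Q, so use the chord formula.
s = (y2 - y1) / (x2 - x1) = (7) / (10) mod 29 = 21
x3 = s^2 - x1 - x2 mod 29 = 21^2 - 0 - 10 = 25
y3 = s (x1 - x3) - y1 mod 29 = 21 * (0 - 25) - 19 = 7

P + Q = (25, 7)


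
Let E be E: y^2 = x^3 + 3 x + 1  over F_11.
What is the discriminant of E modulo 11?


4 a^3 + 27 b^2 = 4*3^3 + 27*1^2 = 108 + 27 = 135
Delta = -16 * (135) = -2160
Delta mod 11 = 7

Delta = 7 (mod 11)


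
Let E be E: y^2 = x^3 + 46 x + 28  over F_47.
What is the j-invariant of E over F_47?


Delta = -16(4 a^3 + 27 b^2) mod 47 = 11
-1728 * (4 a)^3 = -1728 * (4*46)^3 mod 47 = 1
j = 1 * 11^(-1) mod 47 = 30

j = 30 (mod 47)


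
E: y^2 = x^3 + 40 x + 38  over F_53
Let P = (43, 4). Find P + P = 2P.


Doubling: s = (3 x1^2 + a) / (2 y1)
s = (3*43^2 + 40) / (2*4) mod 53 = 16
x3 = s^2 - 2 x1 mod 53 = 16^2 - 2*43 = 11
y3 = s (x1 - x3) - y1 mod 53 = 16 * (43 - 11) - 4 = 31

2P = (11, 31)


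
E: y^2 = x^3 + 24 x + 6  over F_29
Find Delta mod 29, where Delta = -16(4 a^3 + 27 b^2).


4 a^3 + 27 b^2 = 4*24^3 + 27*6^2 = 55296 + 972 = 56268
Delta = -16 * (56268) = -900288
Delta mod 29 = 17

Delta = 17 (mod 29)


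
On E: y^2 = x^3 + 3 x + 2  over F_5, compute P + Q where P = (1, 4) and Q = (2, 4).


P != Q, so use the chord formula.
s = (y2 - y1) / (x2 - x1) = (0) / (1) mod 5 = 0
x3 = s^2 - x1 - x2 mod 5 = 0^2 - 1 - 2 = 2
y3 = s (x1 - x3) - y1 mod 5 = 0 * (1 - 2) - 4 = 1

P + Q = (2, 1)


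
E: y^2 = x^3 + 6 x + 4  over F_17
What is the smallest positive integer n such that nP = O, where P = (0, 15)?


Compute successive multiples of P until we hit O:
  1P = (0, 15)
  2P = (15, 16)
  3P = (15, 1)
  4P = (0, 2)
  5P = O

ord(P) = 5


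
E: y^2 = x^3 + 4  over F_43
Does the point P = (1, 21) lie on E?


Check whether y^2 = x^3 + 0 x + 4 (mod 43) for (x, y) = (1, 21).
LHS: y^2 = 21^2 mod 43 = 11
RHS: x^3 + 0 x + 4 = 1^3 + 0*1 + 4 mod 43 = 5
LHS != RHS

No, not on the curve


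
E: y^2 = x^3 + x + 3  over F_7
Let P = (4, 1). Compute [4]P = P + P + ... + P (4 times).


k = 4 = 100_2 (binary, LSB first: 001)
Double-and-add from P = (4, 1):
  bit 0 = 0: acc unchanged = O
  bit 1 = 0: acc unchanged = O
  bit 2 = 1: acc = O + (6, 1) = (6, 1)

4P = (6, 1)


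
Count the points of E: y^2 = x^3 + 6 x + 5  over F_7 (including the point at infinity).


For each x in F_7, count y with y^2 = x^3 + 6 x + 5 mod 7:
  x = 2: RHS = 4, y in [2, 5]  -> 2 point(s)
  x = 3: RHS = 1, y in [1, 6]  -> 2 point(s)
  x = 4: RHS = 2, y in [3, 4]  -> 2 point(s)
Affine points: 6. Add the point at infinity: total = 7.

#E(F_7) = 7


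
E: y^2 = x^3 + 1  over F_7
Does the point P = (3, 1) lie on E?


Check whether y^2 = x^3 + 0 x + 1 (mod 7) for (x, y) = (3, 1).
LHS: y^2 = 1^2 mod 7 = 1
RHS: x^3 + 0 x + 1 = 3^3 + 0*3 + 1 mod 7 = 0
LHS != RHS

No, not on the curve


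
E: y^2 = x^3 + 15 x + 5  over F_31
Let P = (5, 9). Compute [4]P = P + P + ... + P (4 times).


k = 4 = 100_2 (binary, LSB first: 001)
Double-and-add from P = (5, 9):
  bit 0 = 0: acc unchanged = O
  bit 1 = 0: acc unchanged = O
  bit 2 = 1: acc = O + (20, 11) = (20, 11)

4P = (20, 11)


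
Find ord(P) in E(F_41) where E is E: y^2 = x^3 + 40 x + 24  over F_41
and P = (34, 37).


Compute successive multiples of P until we hit O:
  1P = (34, 37)
  2P = (37, 28)
  3P = (20, 3)
  4P = (18, 37)
  5P = (30, 4)
  6P = (22, 21)
  7P = (5, 29)
  8P = (7, 27)
  ... (continuing to 20P)
  20P = O

ord(P) = 20


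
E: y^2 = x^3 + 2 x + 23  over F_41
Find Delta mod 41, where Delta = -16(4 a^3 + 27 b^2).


4 a^3 + 27 b^2 = 4*2^3 + 27*23^2 = 32 + 14283 = 14315
Delta = -16 * (14315) = -229040
Delta mod 41 = 27

Delta = 27 (mod 41)


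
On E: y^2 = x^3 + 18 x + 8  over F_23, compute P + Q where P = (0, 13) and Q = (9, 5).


P != Q, so use the chord formula.
s = (y2 - y1) / (x2 - x1) = (15) / (9) mod 23 = 17
x3 = s^2 - x1 - x2 mod 23 = 17^2 - 0 - 9 = 4
y3 = s (x1 - x3) - y1 mod 23 = 17 * (0 - 4) - 13 = 11

P + Q = (4, 11)


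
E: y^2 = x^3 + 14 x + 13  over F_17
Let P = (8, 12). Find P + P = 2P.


Doubling: s = (3 x1^2 + a) / (2 y1)
s = (3*8^2 + 14) / (2*12) mod 17 = 10
x3 = s^2 - 2 x1 mod 17 = 10^2 - 2*8 = 16
y3 = s (x1 - x3) - y1 mod 17 = 10 * (8 - 16) - 12 = 10

2P = (16, 10)


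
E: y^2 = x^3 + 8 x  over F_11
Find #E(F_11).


For each x in F_11, count y with y^2 = x^3 + 8 x + 0 mod 11:
  x = 0: RHS = 0, y in [0]  -> 1 point(s)
  x = 1: RHS = 9, y in [3, 8]  -> 2 point(s)
  x = 5: RHS = 0, y in [0]  -> 1 point(s)
  x = 6: RHS = 0, y in [0]  -> 1 point(s)
  x = 7: RHS = 3, y in [5, 6]  -> 2 point(s)
  x = 8: RHS = 4, y in [2, 9]  -> 2 point(s)
  x = 9: RHS = 9, y in [3, 8]  -> 2 point(s)
Affine points: 11. Add the point at infinity: total = 12.

#E(F_11) = 12


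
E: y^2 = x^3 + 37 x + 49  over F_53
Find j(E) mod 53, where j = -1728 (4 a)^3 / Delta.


Delta = -16(4 a^3 + 27 b^2) mod 53 = 37
-1728 * (4 a)^3 = -1728 * (4*37)^3 mod 53 = 33
j = 33 * 37^(-1) mod 53 = 41

j = 41 (mod 53)


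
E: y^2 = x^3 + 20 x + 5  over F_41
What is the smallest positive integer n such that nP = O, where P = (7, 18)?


Compute successive multiples of P until we hit O:
  1P = (7, 18)
  2P = (29, 28)
  3P = (13, 24)
  4P = (22, 8)
  5P = (17, 16)
  6P = (40, 5)
  7P = (37, 5)
  8P = (15, 21)
  ... (continuing to 24P)
  24P = O

ord(P) = 24


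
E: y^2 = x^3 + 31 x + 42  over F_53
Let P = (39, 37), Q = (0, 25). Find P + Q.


P != Q, so use the chord formula.
s = (y2 - y1) / (x2 - x1) = (41) / (14) mod 53 = 37
x3 = s^2 - x1 - x2 mod 53 = 37^2 - 39 - 0 = 5
y3 = s (x1 - x3) - y1 mod 53 = 37 * (39 - 5) - 37 = 2

P + Q = (5, 2)


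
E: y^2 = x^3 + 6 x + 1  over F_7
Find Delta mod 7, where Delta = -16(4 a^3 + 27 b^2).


4 a^3 + 27 b^2 = 4*6^3 + 27*1^2 = 864 + 27 = 891
Delta = -16 * (891) = -14256
Delta mod 7 = 3

Delta = 3 (mod 7)


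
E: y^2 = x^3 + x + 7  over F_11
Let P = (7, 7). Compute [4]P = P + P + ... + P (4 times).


k = 4 = 100_2 (binary, LSB first: 001)
Double-and-add from P = (7, 7):
  bit 0 = 0: acc unchanged = O
  bit 1 = 0: acc unchanged = O
  bit 2 = 1: acc = O + (7, 4) = (7, 4)

4P = (7, 4)


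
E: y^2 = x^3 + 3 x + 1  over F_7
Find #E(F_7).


For each x in F_7, count y with y^2 = x^3 + 3 x + 1 mod 7:
  x = 0: RHS = 1, y in [1, 6]  -> 2 point(s)
  x = 2: RHS = 1, y in [1, 6]  -> 2 point(s)
  x = 3: RHS = 2, y in [3, 4]  -> 2 point(s)
  x = 4: RHS = 0, y in [0]  -> 1 point(s)
  x = 5: RHS = 1, y in [1, 6]  -> 2 point(s)
  x = 6: RHS = 4, y in [2, 5]  -> 2 point(s)
Affine points: 11. Add the point at infinity: total = 12.

#E(F_7) = 12


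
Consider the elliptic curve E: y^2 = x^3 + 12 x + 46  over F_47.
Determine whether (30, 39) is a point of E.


Check whether y^2 = x^3 + 12 x + 46 (mod 47) for (x, y) = (30, 39).
LHS: y^2 = 39^2 mod 47 = 17
RHS: x^3 + 12 x + 46 = 30^3 + 12*30 + 46 mod 47 = 5
LHS != RHS

No, not on the curve


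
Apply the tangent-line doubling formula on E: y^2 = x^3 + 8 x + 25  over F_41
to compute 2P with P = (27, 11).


Doubling: s = (3 x1^2 + a) / (2 y1)
s = (3*27^2 + 8) / (2*11) mod 41 = 1
x3 = s^2 - 2 x1 mod 41 = 1^2 - 2*27 = 29
y3 = s (x1 - x3) - y1 mod 41 = 1 * (27 - 29) - 11 = 28

2P = (29, 28)


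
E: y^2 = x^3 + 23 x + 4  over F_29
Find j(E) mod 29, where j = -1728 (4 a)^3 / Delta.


Delta = -16(4 a^3 + 27 b^2) mod 29 = 10
-1728 * (4 a)^3 = -1728 * (4*23)^3 mod 29 = 21
j = 21 * 10^(-1) mod 29 = 5

j = 5 (mod 29)


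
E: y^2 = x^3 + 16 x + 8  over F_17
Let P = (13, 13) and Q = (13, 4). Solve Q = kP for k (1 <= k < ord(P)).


Enumerate multiples of P until we hit Q = (13, 4):
  1P = (13, 13)
  2P = (4, 0)
  3P = (13, 4)
Match found at i = 3.

k = 3


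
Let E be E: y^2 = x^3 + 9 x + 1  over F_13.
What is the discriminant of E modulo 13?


4 a^3 + 27 b^2 = 4*9^3 + 27*1^2 = 2916 + 27 = 2943
Delta = -16 * (2943) = -47088
Delta mod 13 = 11

Delta = 11 (mod 13)


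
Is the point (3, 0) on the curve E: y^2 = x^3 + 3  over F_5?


Check whether y^2 = x^3 + 0 x + 3 (mod 5) for (x, y) = (3, 0).
LHS: y^2 = 0^2 mod 5 = 0
RHS: x^3 + 0 x + 3 = 3^3 + 0*3 + 3 mod 5 = 0
LHS = RHS

Yes, on the curve


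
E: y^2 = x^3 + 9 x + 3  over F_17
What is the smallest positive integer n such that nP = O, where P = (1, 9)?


Compute successive multiples of P until we hit O:
  1P = (1, 9)
  2P = (6, 16)
  3P = (14, 0)
  4P = (6, 1)
  5P = (1, 8)
  6P = O

ord(P) = 6


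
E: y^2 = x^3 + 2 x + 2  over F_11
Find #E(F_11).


For each x in F_11, count y with y^2 = x^3 + 2 x + 2 mod 11:
  x = 1: RHS = 5, y in [4, 7]  -> 2 point(s)
  x = 2: RHS = 3, y in [5, 6]  -> 2 point(s)
  x = 5: RHS = 5, y in [4, 7]  -> 2 point(s)
  x = 9: RHS = 1, y in [1, 10]  -> 2 point(s)
Affine points: 8. Add the point at infinity: total = 9.

#E(F_11) = 9


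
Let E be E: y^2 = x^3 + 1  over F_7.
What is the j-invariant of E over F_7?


Delta = -16(4 a^3 + 27 b^2) mod 7 = 2
-1728 * (4 a)^3 = -1728 * (4*0)^3 mod 7 = 0
j = 0 * 2^(-1) mod 7 = 0

j = 0 (mod 7)


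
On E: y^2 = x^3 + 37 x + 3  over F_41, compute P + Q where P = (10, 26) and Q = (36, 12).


P != Q, so use the chord formula.
s = (y2 - y1) / (x2 - x1) = (27) / (26) mod 41 = 31
x3 = s^2 - x1 - x2 mod 41 = 31^2 - 10 - 36 = 13
y3 = s (x1 - x3) - y1 mod 41 = 31 * (10 - 13) - 26 = 4

P + Q = (13, 4)


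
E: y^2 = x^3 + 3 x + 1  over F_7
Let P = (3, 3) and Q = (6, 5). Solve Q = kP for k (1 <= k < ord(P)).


Enumerate multiples of P until we hit Q = (6, 5):
  1P = (3, 3)
  2P = (5, 1)
  3P = (0, 1)
  4P = (6, 2)
  5P = (2, 6)
  6P = (4, 0)
  7P = (2, 1)
  8P = (6, 5)
Match found at i = 8.

k = 8


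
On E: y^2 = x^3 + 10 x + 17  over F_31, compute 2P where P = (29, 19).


Doubling: s = (3 x1^2 + a) / (2 y1)
s = (3*29^2 + 10) / (2*19) mod 31 = 12
x3 = s^2 - 2 x1 mod 31 = 12^2 - 2*29 = 24
y3 = s (x1 - x3) - y1 mod 31 = 12 * (29 - 24) - 19 = 10

2P = (24, 10)


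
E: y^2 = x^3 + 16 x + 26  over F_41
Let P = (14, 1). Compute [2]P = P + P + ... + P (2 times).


k = 2 = 10_2 (binary, LSB first: 01)
Double-and-add from P = (14, 1):
  bit 0 = 0: acc unchanged = O
  bit 1 = 1: acc = O + (33, 1) = (33, 1)

2P = (33, 1)


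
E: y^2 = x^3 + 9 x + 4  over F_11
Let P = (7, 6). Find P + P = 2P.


Doubling: s = (3 x1^2 + a) / (2 y1)
s = (3*7^2 + 9) / (2*6) mod 11 = 2
x3 = s^2 - 2 x1 mod 11 = 2^2 - 2*7 = 1
y3 = s (x1 - x3) - y1 mod 11 = 2 * (7 - 1) - 6 = 6

2P = (1, 6)


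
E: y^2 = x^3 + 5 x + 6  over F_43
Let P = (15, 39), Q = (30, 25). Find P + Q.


P != Q, so use the chord formula.
s = (y2 - y1) / (x2 - x1) = (29) / (15) mod 43 = 22
x3 = s^2 - x1 - x2 mod 43 = 22^2 - 15 - 30 = 9
y3 = s (x1 - x3) - y1 mod 43 = 22 * (15 - 9) - 39 = 7

P + Q = (9, 7)


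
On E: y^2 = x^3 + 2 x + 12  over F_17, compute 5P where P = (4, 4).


k = 5 = 101_2 (binary, LSB first: 101)
Double-and-add from P = (4, 4):
  bit 0 = 1: acc = O + (4, 4) = (4, 4)
  bit 1 = 0: acc unchanged = (4, 4)
  bit 2 = 1: acc = (4, 4) + (16, 3) = (12, 8)

5P = (12, 8)


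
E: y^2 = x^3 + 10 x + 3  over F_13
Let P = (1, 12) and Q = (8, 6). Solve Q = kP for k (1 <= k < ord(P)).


Enumerate multiples of P until we hit Q = (8, 6):
  1P = (1, 12)
  2P = (11, 1)
  3P = (0, 9)
  4P = (8, 6)
Match found at i = 4.

k = 4


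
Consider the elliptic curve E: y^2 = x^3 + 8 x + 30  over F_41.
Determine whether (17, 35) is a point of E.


Check whether y^2 = x^3 + 8 x + 30 (mod 41) for (x, y) = (17, 35).
LHS: y^2 = 35^2 mod 41 = 36
RHS: x^3 + 8 x + 30 = 17^3 + 8*17 + 30 mod 41 = 36
LHS = RHS

Yes, on the curve


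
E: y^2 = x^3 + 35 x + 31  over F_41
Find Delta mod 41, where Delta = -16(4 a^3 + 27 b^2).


4 a^3 + 27 b^2 = 4*35^3 + 27*31^2 = 171500 + 25947 = 197447
Delta = -16 * (197447) = -3159152
Delta mod 41 = 21

Delta = 21 (mod 41)


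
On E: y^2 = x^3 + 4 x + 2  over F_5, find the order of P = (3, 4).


Compute successive multiples of P until we hit O:
  1P = (3, 4)
  2P = (3, 1)
  3P = O

ord(P) = 3


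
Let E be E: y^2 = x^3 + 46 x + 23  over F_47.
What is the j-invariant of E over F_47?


Delta = -16(4 a^3 + 27 b^2) mod 47 = 3
-1728 * (4 a)^3 = -1728 * (4*46)^3 mod 47 = 1
j = 1 * 3^(-1) mod 47 = 16

j = 16 (mod 47)


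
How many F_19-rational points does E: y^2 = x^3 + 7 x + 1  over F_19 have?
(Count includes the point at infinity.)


For each x in F_19, count y with y^2 = x^3 + 7 x + 1 mod 19:
  x = 0: RHS = 1, y in [1, 18]  -> 2 point(s)
  x = 1: RHS = 9, y in [3, 16]  -> 2 point(s)
  x = 2: RHS = 4, y in [2, 17]  -> 2 point(s)
  x = 3: RHS = 11, y in [7, 12]  -> 2 point(s)
  x = 4: RHS = 17, y in [6, 13]  -> 2 point(s)
  x = 5: RHS = 9, y in [3, 16]  -> 2 point(s)
  x = 10: RHS = 7, y in [8, 11]  -> 2 point(s)
  x = 13: RHS = 9, y in [3, 16]  -> 2 point(s)
  x = 15: RHS = 4, y in [2, 17]  -> 2 point(s)
  x = 17: RHS = 17, y in [6, 13]  -> 2 point(s)
Affine points: 20. Add the point at infinity: total = 21.

#E(F_19) = 21
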